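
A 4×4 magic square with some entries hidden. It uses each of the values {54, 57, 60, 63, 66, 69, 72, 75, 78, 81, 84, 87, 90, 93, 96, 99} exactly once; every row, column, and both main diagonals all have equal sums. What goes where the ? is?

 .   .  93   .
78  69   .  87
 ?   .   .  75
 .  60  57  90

66

The 16 entries sum to 1224, so each line sums to 1224/4 = 306.
Row 2 must total 306; the given cells sum to 234, so (2,3) = 72.
Row 4: 60 + 57 + 90 + ? = 306, so (4,1) = 99.
Column 3 needs 306; the known cells sum to 222, so (3,3) = 84.
From column 4, 306 − (87 + 75 + 90) gives (1,4) = 54.
Main diagonal needs 306; the known cells sum to 243, so (1,1) = 63.
Anti-diagonal must total 306; the given cells sum to 225, so (3,2) = 81.
Using row 1: 63 + 93 + 54 + ? → (1,2) = 306 − 210 = 96.
Row 3: 81 + 84 + 75 + ? = 306, so (3,1) = 66.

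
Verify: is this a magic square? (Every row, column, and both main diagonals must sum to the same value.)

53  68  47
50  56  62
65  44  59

Yes

Row 1: 53 + 68 + 47 = 168.
Row 2: 50 + 56 + 62 = 168.
Row 3: 65 + 44 + 59 = 168.
Column 1: 53 + 50 + 65 = 168.
Column 2: 68 + 56 + 44 = 168.
Column 3: 47 + 62 + 59 = 168.
Main diagonal: 53 + 56 + 59 = 168.
Anti-diagonal: 47 + 56 + 65 = 168.
All lines sum to 168.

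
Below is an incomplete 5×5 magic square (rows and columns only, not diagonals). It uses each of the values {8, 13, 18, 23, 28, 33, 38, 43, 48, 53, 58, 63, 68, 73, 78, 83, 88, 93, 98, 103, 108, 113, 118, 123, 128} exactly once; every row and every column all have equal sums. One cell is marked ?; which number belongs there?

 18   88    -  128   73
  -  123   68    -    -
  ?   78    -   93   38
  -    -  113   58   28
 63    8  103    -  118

108

The 25 entries sum to 1700, so each line sums to 1700/5 = 340.
Row 1 needs 340; the known cells sum to 307, so (1,3) = 33.
Row 5 must total 340; the given cells sum to 292, so (5,4) = 48.
Column 2 must total 340; the given cells sum to 297, so (4,2) = 43.
Column 3 must total 340; the given cells sum to 317, so (3,3) = 23.
Column 4 must total 340; the given cells sum to 327, so (2,4) = 13.
From column 5, 340 − (73 + 38 + 28 + 118) gives (2,5) = 83.
The remaining cell in row 2 is (2,1) = 340 − 287 = 53.
From row 3, 340 − (78 + 23 + 93 + 38) gives (3,1) = 108.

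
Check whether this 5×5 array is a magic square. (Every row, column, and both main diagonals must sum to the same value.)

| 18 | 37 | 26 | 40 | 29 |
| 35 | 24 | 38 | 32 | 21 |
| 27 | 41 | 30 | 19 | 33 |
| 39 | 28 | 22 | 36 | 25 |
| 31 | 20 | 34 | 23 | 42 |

Row 1: 18 + 37 + 26 + 40 + 29 = 150.
Row 2: 35 + 24 + 38 + 32 + 21 = 150.
Row 3: 27 + 41 + 30 + 19 + 33 = 150.
Row 4: 39 + 28 + 22 + 36 + 25 = 150.
Row 5: 31 + 20 + 34 + 23 + 42 = 150.
Column 1: 18 + 35 + 27 + 39 + 31 = 150.
Column 2: 37 + 24 + 41 + 28 + 20 = 150.
Column 3: 26 + 38 + 30 + 22 + 34 = 150.
Column 4: 40 + 32 + 19 + 36 + 23 = 150.
Column 5: 29 + 21 + 33 + 25 + 42 = 150.
Main diagonal: 18 + 24 + 30 + 36 + 42 = 150.
Anti-diagonal: 29 + 32 + 30 + 28 + 31 = 150.
All lines sum to 150.

Yes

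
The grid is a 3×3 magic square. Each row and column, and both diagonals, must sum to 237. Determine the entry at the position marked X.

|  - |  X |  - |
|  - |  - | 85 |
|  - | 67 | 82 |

From row 3, 237 − (67 + 82) gives (3,1) = 88.
From column 3, 237 − (85 + 82) gives (1,3) = 70.
Anti-diagonal must total 237; the given cells sum to 158, so (2,2) = 79.
The remaining cell in row 2 is (2,1) = 237 − 164 = 73.
Using column 1: 73 + 88 + ? → (1,1) = 237 − 161 = 76.
From column 2, 237 − (79 + 67) gives (1,2) = 91.

91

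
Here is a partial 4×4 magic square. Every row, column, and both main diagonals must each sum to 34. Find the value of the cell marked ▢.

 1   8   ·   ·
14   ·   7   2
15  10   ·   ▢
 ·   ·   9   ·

3

From row 2, 34 − (14 + 7 + 2) gives (2,2) = 11.
Using column 1: 1 + 14 + 15 + ? → (4,1) = 34 − 30 = 4.
Column 2 must total 34; the given cells sum to 29, so (4,2) = 5.
The remaining cell in anti-diagonal is (1,4) = 34 − 21 = 13.
From row 1, 34 − (1 + 8 + 13) gives (1,3) = 12.
Using row 4: 4 + 5 + 9 + ? → (4,4) = 34 − 18 = 16.
Column 3 must total 34; the given cells sum to 28, so (3,3) = 6.
Column 4 must total 34; the given cells sum to 31, so (3,4) = 3.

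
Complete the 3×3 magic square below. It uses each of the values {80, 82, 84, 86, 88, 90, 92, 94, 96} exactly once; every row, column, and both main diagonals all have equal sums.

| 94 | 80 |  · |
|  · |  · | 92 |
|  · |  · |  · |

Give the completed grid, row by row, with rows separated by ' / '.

94 80 90 / 84 88 92 / 86 96 82

The 9 entries sum to 792, so each line sums to 792/3 = 264.
Using row 1: 94 + 80 + ? → (1,3) = 264 − 174 = 90.
Column 3 must total 264; the given cells sum to 182, so (3,3) = 82.
From main diagonal, 264 − (94 + 82) gives (2,2) = 88.
Using anti-diagonal: 90 + 88 + ? → (3,1) = 264 − 178 = 86.
The remaining cell in row 2 is (2,1) = 264 − 180 = 84.
Row 3: 86 + 82 + ? = 264, so (3,2) = 96.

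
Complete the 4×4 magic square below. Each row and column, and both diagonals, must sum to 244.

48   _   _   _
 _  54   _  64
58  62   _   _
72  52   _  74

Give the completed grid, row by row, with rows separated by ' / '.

48 76 70 50 / 66 54 60 64 / 58 62 68 56 / 72 52 46 74

Row 4: 72 + 52 + 74 + ? = 244, so (4,3) = 46.
From column 1, 244 − (48 + 58 + 72) gives (2,1) = 66.
Column 2: 54 + 62 + 52 + ? = 244, so (1,2) = 76.
The remaining cell in main diagonal is (3,3) = 244 − 176 = 68.
Row 2 must total 244; the given cells sum to 184, so (2,3) = 60.
Using row 3: 58 + 62 + 68 + ? → (3,4) = 244 − 188 = 56.
Column 3 needs 244; the known cells sum to 174, so (1,3) = 70.
Column 4 must total 244; the given cells sum to 194, so (1,4) = 50.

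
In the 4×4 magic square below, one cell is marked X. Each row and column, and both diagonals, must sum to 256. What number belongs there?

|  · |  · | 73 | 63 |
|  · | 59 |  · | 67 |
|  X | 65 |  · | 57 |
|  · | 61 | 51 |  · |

From column 2, 256 − (59 + 65 + 61) gives (1,2) = 71.
The remaining cell in column 4 is (4,4) = 256 − 187 = 69.
Using row 1: 71 + 73 + 63 + ? → (1,1) = 256 − 207 = 49.
From row 4, 256 − (61 + 51 + 69) gives (4,1) = 75.
The remaining cell in main diagonal is (3,3) = 256 − 177 = 79.
The remaining cell in anti-diagonal is (2,3) = 256 − 203 = 53.
Row 2: 59 + 53 + 67 + ? = 256, so (2,1) = 77.
Row 3: 65 + 79 + 57 + ? = 256, so (3,1) = 55.

55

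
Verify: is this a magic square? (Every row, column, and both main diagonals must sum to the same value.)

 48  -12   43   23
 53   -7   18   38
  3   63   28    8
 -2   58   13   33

Row 1: 48 + (-12) + 43 + 23 = 102.
Row 2: 53 + (-7) + 18 + 38 = 102.
Row 3: 3 + 63 + 28 + 8 = 102.
Row 4: -2 + 58 + 13 + 33 = 102.
Column 1: 48 + 53 + 3 + (-2) = 102.
Column 2: -12 + (-7) + 63 + 58 = 102.
Column 3: 43 + 18 + 28 + 13 = 102.
Column 4: 23 + 38 + 8 + 33 = 102.
Main diagonal: 48 + (-7) + 28 + 33 = 102.
Anti-diagonal: 23 + 18 + 63 + (-2) = 102.
All lines sum to 102.

Yes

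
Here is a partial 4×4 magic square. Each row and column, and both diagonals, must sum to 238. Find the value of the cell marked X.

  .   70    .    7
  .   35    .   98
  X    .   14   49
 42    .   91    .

Using column 4: 7 + 98 + 49 + ? → (4,4) = 238 − 154 = 84.
Main diagonal: 35 + 14 + 84 + ? = 238, so (1,1) = 105.
Row 1 must total 238; the given cells sum to 182, so (1,3) = 56.
Row 4 must total 238; the given cells sum to 217, so (4,2) = 21.
Column 2 needs 238; the known cells sum to 126, so (3,2) = 112.
Column 3 needs 238; the known cells sum to 161, so (2,3) = 77.
Row 2: 35 + 77 + 98 + ? = 238, so (2,1) = 28.
From row 3, 238 − (112 + 14 + 49) gives (3,1) = 63.

63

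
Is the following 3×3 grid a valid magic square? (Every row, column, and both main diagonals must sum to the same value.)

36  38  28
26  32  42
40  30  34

No — main diagonal sums to 102 but anti-diagonal sums to 100.

Row 1: 36 + 38 + 28 = 102.
Row 2: 26 + 32 + 42 = 100.
Row 3: 40 + 30 + 34 = 104.
Column 1: 36 + 26 + 40 = 102.
Column 2: 38 + 32 + 30 = 100.
Column 3: 28 + 42 + 34 = 104.
Main diagonal: 36 + 32 + 34 = 102.
Anti-diagonal: 28 + 32 + 40 = 100.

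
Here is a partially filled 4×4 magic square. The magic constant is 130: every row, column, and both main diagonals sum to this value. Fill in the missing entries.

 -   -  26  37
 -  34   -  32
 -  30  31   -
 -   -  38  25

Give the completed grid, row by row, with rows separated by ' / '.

40 27 26 37 / 29 34 35 32 / 33 30 31 36 / 28 39 38 25

The remaining cell in column 3 is (2,3) = 130 − 95 = 35.
Using column 4: 37 + 32 + 25 + ? → (3,4) = 130 − 94 = 36.
Main diagonal: 34 + 31 + 25 + ? = 130, so (1,1) = 40.
Anti-diagonal needs 130; the known cells sum to 102, so (4,1) = 28.
Row 1 needs 130; the known cells sum to 103, so (1,2) = 27.
Using row 2: 34 + 35 + 32 + ? → (2,1) = 130 − 101 = 29.
From row 3, 130 − (30 + 31 + 36) gives (3,1) = 33.
Using row 4: 28 + 38 + 25 + ? → (4,2) = 130 − 91 = 39.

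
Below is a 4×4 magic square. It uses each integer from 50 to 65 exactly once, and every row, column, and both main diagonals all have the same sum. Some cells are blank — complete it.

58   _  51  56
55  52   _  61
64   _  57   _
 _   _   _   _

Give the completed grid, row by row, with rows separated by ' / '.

The entries are 50 through 65, which sum to 920, so each line sums to 920/4 = 230.
Row 1 must total 230; the given cells sum to 165, so (1,2) = 65.
From row 2, 230 − (55 + 52 + 61) gives (2,3) = 62.
Using column 1: 58 + 55 + 64 + ? → (4,1) = 230 − 177 = 53.
From column 3, 230 − (51 + 62 + 57) gives (4,3) = 60.
The remaining cell in main diagonal is (4,4) = 230 − 167 = 63.
Anti-diagonal: 56 + 62 + 53 + ? = 230, so (3,2) = 59.
Row 3 needs 230; the known cells sum to 180, so (3,4) = 50.
The remaining cell in row 4 is (4,2) = 230 − 176 = 54.

58 65 51 56 / 55 52 62 61 / 64 59 57 50 / 53 54 60 63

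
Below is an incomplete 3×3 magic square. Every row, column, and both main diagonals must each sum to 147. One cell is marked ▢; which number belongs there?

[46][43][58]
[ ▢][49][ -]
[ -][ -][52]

The remaining cell in column 2 is (3,2) = 147 − 92 = 55.
Using column 3: 58 + 52 + ? → (2,3) = 147 − 110 = 37.
Anti-diagonal needs 147; the known cells sum to 107, so (3,1) = 40.
From row 2, 147 − (49 + 37) gives (2,1) = 61.

61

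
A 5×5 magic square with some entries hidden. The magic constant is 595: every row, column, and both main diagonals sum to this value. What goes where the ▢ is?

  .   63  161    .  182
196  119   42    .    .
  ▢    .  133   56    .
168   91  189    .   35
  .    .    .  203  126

Row 4 must total 595; the given cells sum to 483, so (4,4) = 112.
From column 3, 595 − (161 + 42 + 133 + 189) gives (5,3) = 70.
Using main diagonal: 119 + 133 + 112 + 126 + ? → (1,1) = 595 − 490 = 105.
Using row 1: 105 + 63 + 161 + 182 + ? → (1,4) = 595 − 511 = 84.
The remaining cell in column 4 is (2,4) = 595 − 455 = 140.
From anti-diagonal, 595 − (182 + 140 + 133 + 91) gives (5,1) = 49.
The remaining cell in row 2 is (2,5) = 595 − 497 = 98.
Row 5 must total 595; the given cells sum to 448, so (5,2) = 147.
Column 1 needs 595; the known cells sum to 518, so (3,1) = 77.

77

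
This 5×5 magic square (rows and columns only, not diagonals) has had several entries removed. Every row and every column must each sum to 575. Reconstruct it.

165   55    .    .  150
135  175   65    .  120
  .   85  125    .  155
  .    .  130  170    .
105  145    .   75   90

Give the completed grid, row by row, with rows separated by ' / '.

165 55 95 110 150 / 135 175 65 80 120 / 70 85 125 140 155 / 100 115 130 170 60 / 105 145 160 75 90

From row 2, 575 − (135 + 175 + 65 + 120) gives (2,4) = 80.
Row 5 needs 575; the known cells sum to 415, so (5,3) = 160.
The remaining cell in column 2 is (4,2) = 575 − 460 = 115.
Column 3: 65 + 125 + 130 + 160 + ? = 575, so (1,3) = 95.
Column 5 must total 575; the given cells sum to 515, so (4,5) = 60.
Row 1 needs 575; the known cells sum to 465, so (1,4) = 110.
Row 4 must total 575; the given cells sum to 475, so (4,1) = 100.
Using column 1: 165 + 135 + 100 + 105 + ? → (3,1) = 575 − 505 = 70.
Column 4: 110 + 80 + 170 + 75 + ? = 575, so (3,4) = 140.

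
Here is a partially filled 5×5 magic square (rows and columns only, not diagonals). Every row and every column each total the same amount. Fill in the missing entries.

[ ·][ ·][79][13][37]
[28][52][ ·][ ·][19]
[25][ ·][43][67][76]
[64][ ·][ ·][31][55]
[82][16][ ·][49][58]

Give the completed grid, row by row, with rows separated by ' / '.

Column 5 is already complete: 37 + 19 + 76 + 55 + 58 = 245, so that is the magic constant.
Row 3 must total 245; the given cells sum to 211, so (3,2) = 34.
Using row 5: 82 + 16 + 49 + 58 + ? → (5,3) = 245 − 205 = 40.
Column 1 must total 245; the given cells sum to 199, so (1,1) = 46.
The remaining cell in column 4 is (2,4) = 245 − 160 = 85.
From row 1, 245 − (46 + 79 + 13 + 37) gives (1,2) = 70.
The remaining cell in row 2 is (2,3) = 245 − 184 = 61.
The remaining cell in column 2 is (4,2) = 245 − 172 = 73.
Column 3 must total 245; the given cells sum to 223, so (4,3) = 22.

46 70 79 13 37 / 28 52 61 85 19 / 25 34 43 67 76 / 64 73 22 31 55 / 82 16 40 49 58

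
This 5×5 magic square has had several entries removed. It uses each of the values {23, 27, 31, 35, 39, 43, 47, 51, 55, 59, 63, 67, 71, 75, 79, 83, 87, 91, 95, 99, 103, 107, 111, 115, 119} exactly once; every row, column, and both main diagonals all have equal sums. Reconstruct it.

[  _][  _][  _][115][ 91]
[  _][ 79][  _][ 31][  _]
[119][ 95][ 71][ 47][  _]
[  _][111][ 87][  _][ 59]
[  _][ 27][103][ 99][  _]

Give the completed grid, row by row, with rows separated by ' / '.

The 25 entries sum to 1775, so each line sums to 1775/5 = 355.
From row 3, 355 − (119 + 95 + 71 + 47) gives (3,5) = 23.
The remaining cell in column 2 is (1,2) = 355 − 312 = 43.
Column 4 must total 355; the given cells sum to 292, so (4,4) = 63.
From anti-diagonal, 355 − (91 + 31 + 71 + 111) gives (5,1) = 51.
Row 4: 111 + 87 + 63 + 59 + ? = 355, so (4,1) = 35.
Row 5 needs 355; the known cells sum to 280, so (5,5) = 75.
Column 5 must total 355; the given cells sum to 248, so (2,5) = 107.
Main diagonal must total 355; the given cells sum to 288, so (1,1) = 67.
The remaining cell in row 1 is (1,3) = 355 − 316 = 39.
Column 1: 67 + 119 + 35 + 51 + ? = 355, so (2,1) = 83.
Column 3 needs 355; the known cells sum to 300, so (2,3) = 55.

67 43 39 115 91 / 83 79 55 31 107 / 119 95 71 47 23 / 35 111 87 63 59 / 51 27 103 99 75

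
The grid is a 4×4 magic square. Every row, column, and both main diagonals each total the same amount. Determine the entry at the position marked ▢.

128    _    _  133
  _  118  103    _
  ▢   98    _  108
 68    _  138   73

113

Anti-diagonal is complete and sums to 402; that is the magic constant.
From row 4, 402 − (68 + 138 + 73) gives (4,2) = 123.
Column 2 must total 402; the given cells sum to 339, so (1,2) = 63.
Column 4 needs 402; the known cells sum to 314, so (2,4) = 88.
Main diagonal must total 402; the given cells sum to 319, so (3,3) = 83.
The remaining cell in row 1 is (1,3) = 402 − 324 = 78.
From row 2, 402 − (118 + 103 + 88) gives (2,1) = 93.
Row 3: 98 + 83 + 108 + ? = 402, so (3,1) = 113.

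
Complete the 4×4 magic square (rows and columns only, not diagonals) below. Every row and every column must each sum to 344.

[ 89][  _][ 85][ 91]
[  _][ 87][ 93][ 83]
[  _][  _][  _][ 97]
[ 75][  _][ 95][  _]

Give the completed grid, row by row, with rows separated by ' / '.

89 79 85 91 / 81 87 93 83 / 99 77 71 97 / 75 101 95 73

The remaining cell in row 1 is (1,2) = 344 − 265 = 79.
Using row 2: 87 + 93 + 83 + ? → (2,1) = 344 − 263 = 81.
Using column 1: 89 + 81 + 75 + ? → (3,1) = 344 − 245 = 99.
Using column 3: 85 + 93 + 95 + ? → (3,3) = 344 − 273 = 71.
Column 4: 91 + 83 + 97 + ? = 344, so (4,4) = 73.
From row 3, 344 − (99 + 71 + 97) gives (3,2) = 77.
Row 4: 75 + 95 + 73 + ? = 344, so (4,2) = 101.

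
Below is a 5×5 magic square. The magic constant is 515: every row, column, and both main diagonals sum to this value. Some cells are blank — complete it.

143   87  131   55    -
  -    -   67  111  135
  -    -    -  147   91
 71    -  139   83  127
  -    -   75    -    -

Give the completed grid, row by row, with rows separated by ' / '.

143 87 131 55 99 / 79 123 67 111 135 / 115 59 103 147 91 / 71 95 139 83 127 / 107 151 75 119 63

Row 1: 143 + 87 + 131 + 55 + ? = 515, so (1,5) = 99.
Row 4: 71 + 139 + 83 + 127 + ? = 515, so (4,2) = 95.
The remaining cell in column 3 is (3,3) = 515 − 412 = 103.
Column 4 must total 515; the given cells sum to 396, so (5,4) = 119.
From column 5, 515 − (99 + 135 + 91 + 127) gives (5,5) = 63.
Using main diagonal: 143 + 103 + 83 + 63 + ? → (2,2) = 515 − 392 = 123.
From anti-diagonal, 515 − (99 + 111 + 103 + 95) gives (5,1) = 107.
Using row 2: 123 + 67 + 111 + 135 + ? → (2,1) = 515 − 436 = 79.
The remaining cell in row 5 is (5,2) = 515 − 364 = 151.
Using column 1: 143 + 79 + 71 + 107 + ? → (3,1) = 515 − 400 = 115.
Column 2 needs 515; the known cells sum to 456, so (3,2) = 59.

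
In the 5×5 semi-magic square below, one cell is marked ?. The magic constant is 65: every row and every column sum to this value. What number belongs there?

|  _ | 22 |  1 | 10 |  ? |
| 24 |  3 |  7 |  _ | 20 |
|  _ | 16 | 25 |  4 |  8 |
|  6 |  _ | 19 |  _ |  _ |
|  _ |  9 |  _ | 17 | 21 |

14

Row 2 needs 65; the known cells sum to 54, so (2,4) = 11.
Using row 3: 16 + 25 + 4 + 8 + ? → (3,1) = 65 − 53 = 12.
Column 2 must total 65; the given cells sum to 50, so (4,2) = 15.
Using column 3: 1 + 7 + 25 + 19 + ? → (5,3) = 65 − 52 = 13.
Column 4 must total 65; the given cells sum to 42, so (4,4) = 23.
Row 4 must total 65; the given cells sum to 63, so (4,5) = 2.
Row 5 needs 65; the known cells sum to 60, so (5,1) = 5.
The remaining cell in column 1 is (1,1) = 65 − 47 = 18.
Column 5 must total 65; the given cells sum to 51, so (1,5) = 14.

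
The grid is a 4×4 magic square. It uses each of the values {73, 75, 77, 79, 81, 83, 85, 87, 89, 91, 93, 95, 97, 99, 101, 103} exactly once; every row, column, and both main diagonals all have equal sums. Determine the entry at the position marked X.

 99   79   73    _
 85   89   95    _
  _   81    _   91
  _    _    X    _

The 16 entries sum to 1408, so each line sums to 1408/4 = 352.
The remaining cell in row 1 is (1,4) = 352 − 251 = 101.
Using row 2: 85 + 89 + 95 + ? → (2,4) = 352 − 269 = 83.
Column 2: 79 + 89 + 81 + ? = 352, so (4,2) = 103.
Column 4 needs 352; the known cells sum to 275, so (4,4) = 77.
From main diagonal, 352 − (99 + 89 + 77) gives (3,3) = 87.
Anti-diagonal must total 352; the given cells sum to 277, so (4,1) = 75.
Row 3: 81 + 87 + 91 + ? = 352, so (3,1) = 93.
Using row 4: 75 + 103 + 77 + ? → (4,3) = 352 − 255 = 97.

97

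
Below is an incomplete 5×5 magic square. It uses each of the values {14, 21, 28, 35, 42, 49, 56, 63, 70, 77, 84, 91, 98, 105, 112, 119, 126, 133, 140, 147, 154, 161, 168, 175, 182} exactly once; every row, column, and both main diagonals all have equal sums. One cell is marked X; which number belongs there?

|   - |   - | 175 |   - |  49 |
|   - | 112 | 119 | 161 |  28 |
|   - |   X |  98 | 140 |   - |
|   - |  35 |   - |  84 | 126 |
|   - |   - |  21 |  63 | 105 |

56

The 25 entries sum to 2450, so each line sums to 2450/5 = 490.
Row 2: 112 + 119 + 161 + 28 + ? = 490, so (2,1) = 70.
From column 3, 490 − (175 + 119 + 98 + 21) gives (4,3) = 77.
From column 4, 490 − (161 + 140 + 84 + 63) gives (1,4) = 42.
From column 5, 490 − (49 + 28 + 126 + 105) gives (3,5) = 182.
Using main diagonal: 112 + 98 + 84 + 105 + ? → (1,1) = 490 − 399 = 91.
Anti-diagonal: 49 + 161 + 98 + 35 + ? = 490, so (5,1) = 147.
Row 1: 91 + 175 + 42 + 49 + ? = 490, so (1,2) = 133.
Row 4: 35 + 77 + 84 + 126 + ? = 490, so (4,1) = 168.
Row 5: 147 + 21 + 63 + 105 + ? = 490, so (5,2) = 154.
Column 1 needs 490; the known cells sum to 476, so (3,1) = 14.
Using column 2: 133 + 112 + 35 + 154 + ? → (3,2) = 490 − 434 = 56.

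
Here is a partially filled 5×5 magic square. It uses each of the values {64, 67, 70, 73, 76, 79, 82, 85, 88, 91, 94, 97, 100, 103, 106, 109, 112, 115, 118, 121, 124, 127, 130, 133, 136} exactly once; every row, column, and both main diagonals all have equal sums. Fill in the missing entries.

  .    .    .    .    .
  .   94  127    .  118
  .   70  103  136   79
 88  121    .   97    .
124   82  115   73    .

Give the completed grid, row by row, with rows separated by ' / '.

100 133 91 109 67 / 76 94 127 85 118 / 112 70 103 136 79 / 88 121 64 97 130 / 124 82 115 73 106

The 25 entries sum to 2500, so each line sums to 2500/5 = 500.
Row 3: 70 + 103 + 136 + 79 + ? = 500, so (3,1) = 112.
Row 5: 124 + 82 + 115 + 73 + ? = 500, so (5,5) = 106.
Column 2 must total 500; the given cells sum to 367, so (1,2) = 133.
Main diagonal needs 500; the known cells sum to 400, so (1,1) = 100.
Column 1 needs 500; the known cells sum to 424, so (2,1) = 76.
Row 2 needs 500; the known cells sum to 415, so (2,4) = 85.
Column 4: 85 + 136 + 97 + 73 + ? = 500, so (1,4) = 109.
Anti-diagonal must total 500; the given cells sum to 433, so (1,5) = 67.
Row 1 must total 500; the given cells sum to 409, so (1,3) = 91.
Column 3 must total 500; the given cells sum to 436, so (4,3) = 64.
From column 5, 500 − (67 + 118 + 79 + 106) gives (4,5) = 130.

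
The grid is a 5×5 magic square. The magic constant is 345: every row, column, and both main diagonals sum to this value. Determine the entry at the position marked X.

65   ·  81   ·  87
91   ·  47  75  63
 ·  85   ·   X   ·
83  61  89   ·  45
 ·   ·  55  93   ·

The remaining cell in row 2 is (2,2) = 345 − 276 = 69.
From row 4, 345 − (83 + 61 + 89 + 45) gives (4,4) = 67.
From column 3, 345 − (81 + 47 + 89 + 55) gives (3,3) = 73.
Main diagonal needs 345; the known cells sum to 274, so (5,5) = 71.
From anti-diagonal, 345 − (87 + 75 + 73 + 61) gives (5,1) = 49.
From row 5, 345 − (49 + 55 + 93 + 71) gives (5,2) = 77.
Column 1 must total 345; the given cells sum to 288, so (3,1) = 57.
Column 2 needs 345; the known cells sum to 292, so (1,2) = 53.
Using column 5: 87 + 63 + 45 + 71 + ? → (3,5) = 345 − 266 = 79.
Using row 1: 65 + 53 + 81 + 87 + ? → (1,4) = 345 − 286 = 59.
From row 3, 345 − (57 + 85 + 73 + 79) gives (3,4) = 51.

51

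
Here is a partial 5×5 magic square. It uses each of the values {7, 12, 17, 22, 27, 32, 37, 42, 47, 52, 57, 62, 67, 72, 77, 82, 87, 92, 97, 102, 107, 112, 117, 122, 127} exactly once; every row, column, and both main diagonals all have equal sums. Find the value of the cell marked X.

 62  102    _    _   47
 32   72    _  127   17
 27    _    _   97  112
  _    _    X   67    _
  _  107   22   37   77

The 25 entries sum to 1675, so each line sums to 1675/5 = 335.
The remaining cell in row 2 is (2,3) = 335 − 248 = 87.
Row 5: 107 + 22 + 37 + 77 + ? = 335, so (5,1) = 92.
Column 1 must total 335; the given cells sum to 213, so (4,1) = 122.
Using column 4: 127 + 97 + 67 + 37 + ? → (1,4) = 335 − 328 = 7.
Column 5 needs 335; the known cells sum to 253, so (4,5) = 82.
From main diagonal, 335 − (62 + 72 + 67 + 77) gives (3,3) = 57.
Anti-diagonal: 47 + 127 + 57 + 92 + ? = 335, so (4,2) = 12.
Row 1 must total 335; the given cells sum to 218, so (1,3) = 117.
From row 3, 335 − (27 + 57 + 97 + 112) gives (3,2) = 42.
Row 4: 122 + 12 + 67 + 82 + ? = 335, so (4,3) = 52.

52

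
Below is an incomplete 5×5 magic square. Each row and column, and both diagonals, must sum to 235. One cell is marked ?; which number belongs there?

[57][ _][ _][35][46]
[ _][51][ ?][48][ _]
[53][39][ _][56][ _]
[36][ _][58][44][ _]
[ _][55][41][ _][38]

37

Column 4: 35 + 48 + 56 + 44 + ? = 235, so (5,4) = 52.
Main diagonal must total 235; the given cells sum to 190, so (3,3) = 45.
The remaining cell in row 3 is (3,5) = 235 − 193 = 42.
Row 5 needs 235; the known cells sum to 186, so (5,1) = 49.
Column 1 needs 235; the known cells sum to 195, so (2,1) = 40.
Anti-diagonal must total 235; the given cells sum to 188, so (4,2) = 47.
Row 4: 36 + 47 + 58 + 44 + ? = 235, so (4,5) = 50.
From column 2, 235 − (51 + 39 + 47 + 55) gives (1,2) = 43.
Column 5: 46 + 42 + 50 + 38 + ? = 235, so (2,5) = 59.
Row 1 must total 235; the given cells sum to 181, so (1,3) = 54.
From row 2, 235 − (40 + 51 + 48 + 59) gives (2,3) = 37.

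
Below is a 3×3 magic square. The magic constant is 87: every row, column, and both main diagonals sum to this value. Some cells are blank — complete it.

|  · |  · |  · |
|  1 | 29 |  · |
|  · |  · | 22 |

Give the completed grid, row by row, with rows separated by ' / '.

36 43 8 / 1 29 57 / 50 15 22

Row 2: 1 + 29 + ? = 87, so (2,3) = 57.
Using column 3: 57 + 22 + ? → (1,3) = 87 − 79 = 8.
The remaining cell in main diagonal is (1,1) = 87 − 51 = 36.
From anti-diagonal, 87 − (8 + 29) gives (3,1) = 50.
Row 1 must total 87; the given cells sum to 44, so (1,2) = 43.
Row 3: 50 + 22 + ? = 87, so (3,2) = 15.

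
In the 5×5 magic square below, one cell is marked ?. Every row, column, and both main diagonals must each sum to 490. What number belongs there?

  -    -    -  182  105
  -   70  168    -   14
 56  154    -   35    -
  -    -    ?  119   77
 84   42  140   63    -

From row 5, 490 − (84 + 42 + 140 + 63) gives (5,5) = 161.
Column 4 must total 490; the given cells sum to 399, so (2,4) = 91.
Using column 5: 105 + 14 + 77 + 161 + ? → (3,5) = 490 − 357 = 133.
From row 2, 490 − (70 + 168 + 91 + 14) gives (2,1) = 147.
Row 3 must total 490; the given cells sum to 378, so (3,3) = 112.
Main diagonal needs 490; the known cells sum to 462, so (1,1) = 28.
Anti-diagonal must total 490; the given cells sum to 392, so (4,2) = 98.
The remaining cell in column 1 is (4,1) = 490 − 315 = 175.
Column 2 needs 490; the known cells sum to 364, so (1,2) = 126.
The remaining cell in row 1 is (1,3) = 490 − 441 = 49.
The remaining cell in row 4 is (4,3) = 490 − 469 = 21.

21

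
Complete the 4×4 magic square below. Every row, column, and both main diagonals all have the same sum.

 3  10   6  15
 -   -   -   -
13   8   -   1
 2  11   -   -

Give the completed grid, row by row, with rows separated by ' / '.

Row 1 is already complete: 3 + 10 + 6 + 15 = 34, so that is the magic constant.
Row 3 must total 34; the given cells sum to 22, so (3,3) = 12.
Column 1 needs 34; the known cells sum to 18, so (2,1) = 16.
Column 2 needs 34; the known cells sum to 29, so (2,2) = 5.
Using main diagonal: 3 + 5 + 12 + ? → (4,4) = 34 − 20 = 14.
Using anti-diagonal: 15 + 8 + 2 + ? → (2,3) = 34 − 25 = 9.
Using row 2: 16 + 5 + 9 + ? → (2,4) = 34 − 30 = 4.
Row 4 needs 34; the known cells sum to 27, so (4,3) = 7.

3 10 6 15 / 16 5 9 4 / 13 8 12 1 / 2 11 7 14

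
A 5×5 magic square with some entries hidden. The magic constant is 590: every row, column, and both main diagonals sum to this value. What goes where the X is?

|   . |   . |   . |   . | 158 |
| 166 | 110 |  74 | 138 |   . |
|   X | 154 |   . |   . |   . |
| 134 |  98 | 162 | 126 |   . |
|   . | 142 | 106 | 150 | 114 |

Row 2 must total 590; the given cells sum to 488, so (2,5) = 102.
Using row 4: 134 + 98 + 162 + 126 + ? → (4,5) = 590 − 520 = 70.
Using row 5: 142 + 106 + 150 + 114 + ? → (5,1) = 590 − 512 = 78.
Column 2 must total 590; the given cells sum to 504, so (1,2) = 86.
Using column 5: 158 + 102 + 70 + 114 + ? → (3,5) = 590 − 444 = 146.
The remaining cell in anti-diagonal is (3,3) = 590 − 472 = 118.
Column 3 must total 590; the given cells sum to 460, so (1,3) = 130.
Using main diagonal: 110 + 118 + 126 + 114 + ? → (1,1) = 590 − 468 = 122.
Row 1: 122 + 86 + 130 + 158 + ? = 590, so (1,4) = 94.
From column 1, 590 − (122 + 166 + 134 + 78) gives (3,1) = 90.

90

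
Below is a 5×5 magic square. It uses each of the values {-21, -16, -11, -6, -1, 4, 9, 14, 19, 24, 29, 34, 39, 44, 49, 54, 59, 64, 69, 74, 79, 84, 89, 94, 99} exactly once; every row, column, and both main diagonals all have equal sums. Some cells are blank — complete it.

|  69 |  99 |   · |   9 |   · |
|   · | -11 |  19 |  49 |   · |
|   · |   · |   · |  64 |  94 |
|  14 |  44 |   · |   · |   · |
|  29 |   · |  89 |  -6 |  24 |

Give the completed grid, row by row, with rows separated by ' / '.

69 99 -21 9 39 / 84 -11 19 49 54 / -1 4 34 64 94 / 14 44 74 79 -16 / 29 59 89 -6 24

The 25 entries sum to 975, so each line sums to 975/5 = 195.
Row 5: 29 + 89 + (-6) + 24 + ? = 195, so (5,2) = 59.
Column 2 must total 195; the given cells sum to 191, so (3,2) = 4.
Using column 4: 9 + 49 + 64 + (-6) + ? → (4,4) = 195 − 116 = 79.
Main diagonal must total 195; the given cells sum to 161, so (3,3) = 34.
Anti-diagonal needs 195; the known cells sum to 156, so (1,5) = 39.
Using row 1: 69 + 99 + 9 + 39 + ? → (1,3) = 195 − 216 = -21.
Row 3: 4 + 34 + 64 + 94 + ? = 195, so (3,1) = -1.
Column 1: 69 + (-1) + 14 + 29 + ? = 195, so (2,1) = 84.
From column 3, 195 − (-21 + 19 + 34 + 89) gives (4,3) = 74.
The remaining cell in row 2 is (2,5) = 195 − 141 = 54.
Using row 4: 14 + 44 + 74 + 79 + ? → (4,5) = 195 − 211 = -16.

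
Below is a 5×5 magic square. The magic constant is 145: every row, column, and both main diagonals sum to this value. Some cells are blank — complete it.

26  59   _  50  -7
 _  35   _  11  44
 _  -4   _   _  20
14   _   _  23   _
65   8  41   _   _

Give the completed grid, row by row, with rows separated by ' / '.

Row 1 must total 145; the given cells sum to 128, so (1,3) = 17.
The remaining cell in column 2 is (4,2) = 145 − 98 = 47.
The remaining cell in anti-diagonal is (3,3) = 145 − 116 = 29.
The remaining cell in main diagonal is (5,5) = 145 − 113 = 32.
From row 5, 145 − (65 + 8 + 41 + 32) gives (5,4) = -1.
Column 4 needs 145; the known cells sum to 83, so (3,4) = 62.
Column 5: -7 + 44 + 20 + 32 + ? = 145, so (4,5) = 56.
Row 3: -4 + 29 + 62 + 20 + ? = 145, so (3,1) = 38.
From row 4, 145 − (14 + 47 + 23 + 56) gives (4,3) = 5.
From column 1, 145 − (26 + 38 + 14 + 65) gives (2,1) = 2.
The remaining cell in column 3 is (2,3) = 145 − 92 = 53.

26 59 17 50 -7 / 2 35 53 11 44 / 38 -4 29 62 20 / 14 47 5 23 56 / 65 8 41 -1 32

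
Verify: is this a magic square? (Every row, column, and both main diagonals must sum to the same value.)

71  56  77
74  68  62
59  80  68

Row 1: 71 + 56 + 77 = 204.
Row 2: 74 + 68 + 62 = 204.
Row 3: 59 + 80 + 68 = 207.
Column 1: 71 + 74 + 59 = 204.
Column 2: 56 + 68 + 80 = 204.
Column 3: 77 + 62 + 68 = 207.
Main diagonal: 71 + 68 + 68 = 207.
Anti-diagonal: 77 + 68 + 59 = 204.

No — row 2 sums to 204 but column 3 sums to 207.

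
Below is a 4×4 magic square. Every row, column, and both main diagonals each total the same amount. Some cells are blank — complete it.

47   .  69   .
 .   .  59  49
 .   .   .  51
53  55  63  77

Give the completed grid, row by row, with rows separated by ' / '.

Row 4 is already complete: 53 + 55 + 63 + 77 = 248, so that is the magic constant.
Column 3: 69 + 59 + 63 + ? = 248, so (3,3) = 57.
Using column 4: 49 + 51 + 77 + ? → (1,4) = 248 − 177 = 71.
Main diagonal must total 248; the given cells sum to 181, so (2,2) = 67.
Anti-diagonal must total 248; the given cells sum to 183, so (3,2) = 65.
Row 1 must total 248; the given cells sum to 187, so (1,2) = 61.
From row 2, 248 − (67 + 59 + 49) gives (2,1) = 73.
Using row 3: 65 + 57 + 51 + ? → (3,1) = 248 − 173 = 75.

47 61 69 71 / 73 67 59 49 / 75 65 57 51 / 53 55 63 77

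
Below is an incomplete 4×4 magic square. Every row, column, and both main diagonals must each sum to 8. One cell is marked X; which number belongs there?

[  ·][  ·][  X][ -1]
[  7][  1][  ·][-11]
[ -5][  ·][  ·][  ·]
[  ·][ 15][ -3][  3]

9

Row 2: 7 + 1 + (-11) + ? = 8, so (2,3) = 11.
Row 4 must total 8; the given cells sum to 15, so (4,1) = -7.
Column 1: 7 + (-5) + (-7) + ? = 8, so (1,1) = 13.
Column 4 needs 8; the known cells sum to -9, so (3,4) = 17.
Main diagonal: 13 + 1 + 3 + ? = 8, so (3,3) = -9.
The remaining cell in anti-diagonal is (3,2) = 8 − 3 = 5.
Using column 2: 1 + 5 + 15 + ? → (1,2) = 8 − 21 = -13.
Column 3 must total 8; the given cells sum to -1, so (1,3) = 9.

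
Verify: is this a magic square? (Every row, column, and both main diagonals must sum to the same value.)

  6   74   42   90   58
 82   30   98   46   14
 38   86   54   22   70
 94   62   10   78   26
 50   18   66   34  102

Yes

Row 1: 6 + 74 + 42 + 90 + 58 = 270.
Row 2: 82 + 30 + 98 + 46 + 14 = 270.
Row 3: 38 + 86 + 54 + 22 + 70 = 270.
Row 4: 94 + 62 + 10 + 78 + 26 = 270.
Row 5: 50 + 18 + 66 + 34 + 102 = 270.
Column 1: 6 + 82 + 38 + 94 + 50 = 270.
Column 2: 74 + 30 + 86 + 62 + 18 = 270.
Column 3: 42 + 98 + 54 + 10 + 66 = 270.
Column 4: 90 + 46 + 22 + 78 + 34 = 270.
Column 5: 58 + 14 + 70 + 26 + 102 = 270.
Main diagonal: 6 + 30 + 54 + 78 + 102 = 270.
Anti-diagonal: 58 + 46 + 54 + 62 + 50 = 270.
All lines sum to 270.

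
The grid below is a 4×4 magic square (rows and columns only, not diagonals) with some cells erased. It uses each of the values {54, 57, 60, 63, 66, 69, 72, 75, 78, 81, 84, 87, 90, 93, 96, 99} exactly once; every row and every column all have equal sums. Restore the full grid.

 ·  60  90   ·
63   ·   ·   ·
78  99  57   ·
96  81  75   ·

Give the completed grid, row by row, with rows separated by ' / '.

The 16 entries sum to 1224, so each line sums to 1224/4 = 306.
Row 3: 78 + 99 + 57 + ? = 306, so (3,4) = 72.
Using row 4: 96 + 81 + 75 + ? → (4,4) = 306 − 252 = 54.
Column 1 must total 306; the given cells sum to 237, so (1,1) = 69.
From column 2, 306 − (60 + 99 + 81) gives (2,2) = 66.
Column 3: 90 + 57 + 75 + ? = 306, so (2,3) = 84.
Using row 1: 69 + 60 + 90 + ? → (1,4) = 306 − 219 = 87.
Row 2 must total 306; the given cells sum to 213, so (2,4) = 93.

69 60 90 87 / 63 66 84 93 / 78 99 57 72 / 96 81 75 54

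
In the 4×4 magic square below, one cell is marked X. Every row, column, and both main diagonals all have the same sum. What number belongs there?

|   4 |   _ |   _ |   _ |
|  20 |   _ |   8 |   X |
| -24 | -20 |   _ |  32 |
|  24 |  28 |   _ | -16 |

-4

Column 1 is complete and sums to 24; that is the magic constant.
Row 3: -24 + (-20) + 32 + ? = 24, so (3,3) = 36.
The remaining cell in row 4 is (4,3) = 24 − 36 = -12.
From column 3, 24 − (8 + 36 + (-12)) gives (1,3) = -8.
Using main diagonal: 4 + 36 + (-16) + ? → (2,2) = 24 − 24 = 0.
The remaining cell in anti-diagonal is (1,4) = 24 − 12 = 12.
Row 1 must total 24; the given cells sum to 8, so (1,2) = 16.
Row 2 must total 24; the given cells sum to 28, so (2,4) = -4.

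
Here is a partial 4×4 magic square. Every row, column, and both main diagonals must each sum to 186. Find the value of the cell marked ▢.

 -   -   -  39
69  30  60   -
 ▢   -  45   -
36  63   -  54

24

From row 2, 186 − (69 + 30 + 60) gives (2,4) = 27.
From row 4, 186 − (36 + 63 + 54) gives (4,3) = 33.
Column 3 must total 186; the given cells sum to 138, so (1,3) = 48.
Column 4 must total 186; the given cells sum to 120, so (3,4) = 66.
Main diagonal: 30 + 45 + 54 + ? = 186, so (1,1) = 57.
Anti-diagonal needs 186; the known cells sum to 135, so (3,2) = 51.
Row 1 must total 186; the given cells sum to 144, so (1,2) = 42.
Row 3 needs 186; the known cells sum to 162, so (3,1) = 24.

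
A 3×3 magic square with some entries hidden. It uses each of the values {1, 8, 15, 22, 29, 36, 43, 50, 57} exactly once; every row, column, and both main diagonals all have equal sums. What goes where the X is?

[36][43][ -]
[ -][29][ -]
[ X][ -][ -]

50

The 9 entries sum to 261, so each line sums to 261/3 = 87.
Using row 1: 36 + 43 + ? → (1,3) = 87 − 79 = 8.
Column 2 must total 87; the given cells sum to 72, so (3,2) = 15.
From main diagonal, 87 − (36 + 29) gives (3,3) = 22.
Using anti-diagonal: 8 + 29 + ? → (3,1) = 87 − 37 = 50.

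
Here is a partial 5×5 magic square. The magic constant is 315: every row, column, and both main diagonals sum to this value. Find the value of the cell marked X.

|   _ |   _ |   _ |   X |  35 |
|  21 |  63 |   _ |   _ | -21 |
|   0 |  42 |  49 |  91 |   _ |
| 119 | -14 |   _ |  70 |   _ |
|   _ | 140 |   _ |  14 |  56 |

Using row 3: 0 + 42 + 49 + 91 + ? → (3,5) = 315 − 182 = 133.
Column 2: 63 + 42 + (-14) + 140 + ? = 315, so (1,2) = 84.
The remaining cell in column 5 is (4,5) = 315 − 203 = 112.
From main diagonal, 315 − (63 + 49 + 70 + 56) gives (1,1) = 77.
Row 4 needs 315; the known cells sum to 287, so (4,3) = 28.
Column 1 must total 315; the given cells sum to 217, so (5,1) = 98.
The remaining cell in anti-diagonal is (2,4) = 315 − 168 = 147.
From row 2, 315 − (21 + 63 + 147 + (-21)) gives (2,3) = 105.
The remaining cell in row 5 is (5,3) = 315 − 308 = 7.
Column 3 must total 315; the given cells sum to 189, so (1,3) = 126.
Column 4 needs 315; the known cells sum to 322, so (1,4) = -7.

-7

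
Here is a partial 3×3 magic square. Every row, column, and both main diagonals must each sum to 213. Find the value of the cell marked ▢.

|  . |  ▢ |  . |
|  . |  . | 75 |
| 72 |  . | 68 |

Row 3 needs 213; the known cells sum to 140, so (3,2) = 73.
The remaining cell in column 3 is (1,3) = 213 − 143 = 70.
Anti-diagonal: 70 + 72 + ? = 213, so (2,2) = 71.
Row 2: 71 + 75 + ? = 213, so (2,1) = 67.
The remaining cell in column 1 is (1,1) = 213 − 139 = 74.
From column 2, 213 − (71 + 73) gives (1,2) = 69.

69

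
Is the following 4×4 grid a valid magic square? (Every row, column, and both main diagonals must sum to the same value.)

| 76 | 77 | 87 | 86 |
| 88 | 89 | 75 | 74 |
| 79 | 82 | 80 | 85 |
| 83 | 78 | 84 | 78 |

Row 1: 76 + 77 + 87 + 86 = 326.
Row 2: 88 + 89 + 75 + 74 = 326.
Row 3: 79 + 82 + 80 + 85 = 326.
Row 4: 83 + 78 + 84 + 78 = 323.
Column 1: 76 + 88 + 79 + 83 = 326.
Column 2: 77 + 89 + 82 + 78 = 326.
Column 3: 87 + 75 + 80 + 84 = 326.
Column 4: 86 + 74 + 85 + 78 = 323.
Main diagonal: 76 + 89 + 80 + 78 = 323.
Anti-diagonal: 86 + 75 + 82 + 83 = 326.

No — row 1 sums to 326 but column 4 sums to 323.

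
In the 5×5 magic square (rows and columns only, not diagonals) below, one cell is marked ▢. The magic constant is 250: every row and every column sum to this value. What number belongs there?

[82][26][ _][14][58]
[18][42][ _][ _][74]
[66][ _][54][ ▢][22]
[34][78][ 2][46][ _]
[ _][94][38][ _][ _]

98

Row 1 needs 250; the known cells sum to 180, so (1,3) = 70.
The remaining cell in row 4 is (4,5) = 250 − 160 = 90.
From column 1, 250 − (82 + 18 + 66 + 34) gives (5,1) = 50.
Column 2: 26 + 42 + 78 + 94 + ? = 250, so (3,2) = 10.
Column 3: 70 + 54 + 2 + 38 + ? = 250, so (2,3) = 86.
Column 5: 58 + 74 + 22 + 90 + ? = 250, so (5,5) = 6.
Row 2: 18 + 42 + 86 + 74 + ? = 250, so (2,4) = 30.
Row 3 must total 250; the given cells sum to 152, so (3,4) = 98.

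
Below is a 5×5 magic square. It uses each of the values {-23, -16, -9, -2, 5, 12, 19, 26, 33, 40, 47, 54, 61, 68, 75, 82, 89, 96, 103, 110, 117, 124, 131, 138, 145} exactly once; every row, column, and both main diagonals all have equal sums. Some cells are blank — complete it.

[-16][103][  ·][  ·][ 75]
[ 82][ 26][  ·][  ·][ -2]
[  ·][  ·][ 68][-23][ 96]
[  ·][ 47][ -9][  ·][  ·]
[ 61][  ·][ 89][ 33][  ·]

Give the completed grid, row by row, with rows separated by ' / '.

-16 103 12 131 75 / 82 26 145 54 -2 / 40 124 68 -23 96 / 138 47 -9 110 19 / 61 5 89 33 117

The 25 entries sum to 1525, so each line sums to 1525/5 = 305.
The remaining cell in anti-diagonal is (2,4) = 305 − 251 = 54.
Row 2 needs 305; the known cells sum to 160, so (2,3) = 145.
Column 3 must total 305; the given cells sum to 293, so (1,3) = 12.
Using row 1: -16 + 103 + 12 + 75 + ? → (1,4) = 305 − 174 = 131.
Column 4: 131 + 54 + (-23) + 33 + ? = 305, so (4,4) = 110.
Main diagonal needs 305; the known cells sum to 188, so (5,5) = 117.
The remaining cell in row 5 is (5,2) = 305 − 300 = 5.
From column 2, 305 − (103 + 26 + 47 + 5) gives (3,2) = 124.
From column 5, 305 − (75 + (-2) + 96 + 117) gives (4,5) = 19.
From row 3, 305 − (124 + 68 + (-23) + 96) gives (3,1) = 40.
The remaining cell in row 4 is (4,1) = 305 − 167 = 138.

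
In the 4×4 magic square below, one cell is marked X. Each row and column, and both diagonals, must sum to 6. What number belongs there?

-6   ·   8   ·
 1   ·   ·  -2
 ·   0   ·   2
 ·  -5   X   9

Using column 4: -2 + 2 + 9 + ? → (1,4) = 6 − 9 = -3.
Row 1: -6 + 8 + (-3) + ? = 6, so (1,2) = 7.
The remaining cell in column 2 is (2,2) = 6 − 2 = 4.
Main diagonal must total 6; the given cells sum to 7, so (3,3) = -1.
Row 2 needs 6; the known cells sum to 3, so (2,3) = 3.
The remaining cell in row 3 is (3,1) = 6 − 1 = 5.
Column 1 needs 6; the known cells sum to 0, so (4,1) = 6.
The remaining cell in column 3 is (4,3) = 6 − 10 = -4.

-4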